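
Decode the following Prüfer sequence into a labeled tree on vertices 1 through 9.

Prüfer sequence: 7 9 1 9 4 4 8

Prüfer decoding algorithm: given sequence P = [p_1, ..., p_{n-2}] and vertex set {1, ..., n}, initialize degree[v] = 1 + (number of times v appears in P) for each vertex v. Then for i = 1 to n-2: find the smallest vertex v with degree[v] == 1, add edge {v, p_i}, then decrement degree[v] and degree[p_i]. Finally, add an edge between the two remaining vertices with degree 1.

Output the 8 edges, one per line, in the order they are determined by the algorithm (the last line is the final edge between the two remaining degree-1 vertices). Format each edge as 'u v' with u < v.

Initial degrees: {1:2, 2:1, 3:1, 4:3, 5:1, 6:1, 7:2, 8:2, 9:3}
Step 1: smallest deg-1 vertex = 2, p_1 = 7. Add edge {2,7}. Now deg[2]=0, deg[7]=1.
Step 2: smallest deg-1 vertex = 3, p_2 = 9. Add edge {3,9}. Now deg[3]=0, deg[9]=2.
Step 3: smallest deg-1 vertex = 5, p_3 = 1. Add edge {1,5}. Now deg[5]=0, deg[1]=1.
Step 4: smallest deg-1 vertex = 1, p_4 = 9. Add edge {1,9}. Now deg[1]=0, deg[9]=1.
Step 5: smallest deg-1 vertex = 6, p_5 = 4. Add edge {4,6}. Now deg[6]=0, deg[4]=2.
Step 6: smallest deg-1 vertex = 7, p_6 = 4. Add edge {4,7}. Now deg[7]=0, deg[4]=1.
Step 7: smallest deg-1 vertex = 4, p_7 = 8. Add edge {4,8}. Now deg[4]=0, deg[8]=1.
Final: two remaining deg-1 vertices are 8, 9. Add edge {8,9}.

Answer: 2 7
3 9
1 5
1 9
4 6
4 7
4 8
8 9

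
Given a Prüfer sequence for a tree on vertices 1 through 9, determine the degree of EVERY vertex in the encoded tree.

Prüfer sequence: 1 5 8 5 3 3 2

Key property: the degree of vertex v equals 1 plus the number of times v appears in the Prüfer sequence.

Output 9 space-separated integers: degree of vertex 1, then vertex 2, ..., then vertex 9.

Answer: 2 2 3 1 3 1 1 2 1

Derivation:
p_1 = 1: count[1] becomes 1
p_2 = 5: count[5] becomes 1
p_3 = 8: count[8] becomes 1
p_4 = 5: count[5] becomes 2
p_5 = 3: count[3] becomes 1
p_6 = 3: count[3] becomes 2
p_7 = 2: count[2] becomes 1
Degrees (1 + count): deg[1]=1+1=2, deg[2]=1+1=2, deg[3]=1+2=3, deg[4]=1+0=1, deg[5]=1+2=3, deg[6]=1+0=1, deg[7]=1+0=1, deg[8]=1+1=2, deg[9]=1+0=1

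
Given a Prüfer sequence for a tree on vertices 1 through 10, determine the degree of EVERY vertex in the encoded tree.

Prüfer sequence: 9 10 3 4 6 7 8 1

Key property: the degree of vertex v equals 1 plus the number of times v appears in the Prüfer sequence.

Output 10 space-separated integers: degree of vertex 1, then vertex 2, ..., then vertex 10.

Answer: 2 1 2 2 1 2 2 2 2 2

Derivation:
p_1 = 9: count[9] becomes 1
p_2 = 10: count[10] becomes 1
p_3 = 3: count[3] becomes 1
p_4 = 4: count[4] becomes 1
p_5 = 6: count[6] becomes 1
p_6 = 7: count[7] becomes 1
p_7 = 8: count[8] becomes 1
p_8 = 1: count[1] becomes 1
Degrees (1 + count): deg[1]=1+1=2, deg[2]=1+0=1, deg[3]=1+1=2, deg[4]=1+1=2, deg[5]=1+0=1, deg[6]=1+1=2, deg[7]=1+1=2, deg[8]=1+1=2, deg[9]=1+1=2, deg[10]=1+1=2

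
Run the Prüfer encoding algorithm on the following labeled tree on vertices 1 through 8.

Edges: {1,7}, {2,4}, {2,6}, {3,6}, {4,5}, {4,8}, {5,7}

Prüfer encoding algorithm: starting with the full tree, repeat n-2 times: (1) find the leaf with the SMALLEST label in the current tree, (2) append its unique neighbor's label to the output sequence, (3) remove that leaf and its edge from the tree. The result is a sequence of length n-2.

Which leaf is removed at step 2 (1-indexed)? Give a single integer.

Step 1: current leaves = {1,3,8}. Remove leaf 1 (neighbor: 7).
Step 2: current leaves = {3,7,8}. Remove leaf 3 (neighbor: 6).

Answer: 3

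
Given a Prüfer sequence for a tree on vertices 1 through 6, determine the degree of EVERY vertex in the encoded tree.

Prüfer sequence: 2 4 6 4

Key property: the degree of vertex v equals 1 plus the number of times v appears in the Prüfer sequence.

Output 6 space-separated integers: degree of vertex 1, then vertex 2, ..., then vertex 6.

p_1 = 2: count[2] becomes 1
p_2 = 4: count[4] becomes 1
p_3 = 6: count[6] becomes 1
p_4 = 4: count[4] becomes 2
Degrees (1 + count): deg[1]=1+0=1, deg[2]=1+1=2, deg[3]=1+0=1, deg[4]=1+2=3, deg[5]=1+0=1, deg[6]=1+1=2

Answer: 1 2 1 3 1 2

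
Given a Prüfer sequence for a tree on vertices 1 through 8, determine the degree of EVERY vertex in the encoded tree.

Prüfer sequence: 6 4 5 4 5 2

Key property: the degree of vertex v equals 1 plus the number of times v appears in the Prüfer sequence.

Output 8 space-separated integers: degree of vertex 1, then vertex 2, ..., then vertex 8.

Answer: 1 2 1 3 3 2 1 1

Derivation:
p_1 = 6: count[6] becomes 1
p_2 = 4: count[4] becomes 1
p_3 = 5: count[5] becomes 1
p_4 = 4: count[4] becomes 2
p_5 = 5: count[5] becomes 2
p_6 = 2: count[2] becomes 1
Degrees (1 + count): deg[1]=1+0=1, deg[2]=1+1=2, deg[3]=1+0=1, deg[4]=1+2=3, deg[5]=1+2=3, deg[6]=1+1=2, deg[7]=1+0=1, deg[8]=1+0=1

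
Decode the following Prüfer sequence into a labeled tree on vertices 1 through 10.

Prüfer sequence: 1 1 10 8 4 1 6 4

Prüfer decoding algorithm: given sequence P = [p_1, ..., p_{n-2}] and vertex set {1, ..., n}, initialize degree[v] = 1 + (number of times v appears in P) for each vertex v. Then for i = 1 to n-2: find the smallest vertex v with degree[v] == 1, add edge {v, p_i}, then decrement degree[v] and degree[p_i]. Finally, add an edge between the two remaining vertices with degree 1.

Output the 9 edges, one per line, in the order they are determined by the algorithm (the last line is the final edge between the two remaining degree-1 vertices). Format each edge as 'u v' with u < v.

Answer: 1 2
1 3
5 10
7 8
4 8
1 9
1 6
4 6
4 10

Derivation:
Initial degrees: {1:4, 2:1, 3:1, 4:3, 5:1, 6:2, 7:1, 8:2, 9:1, 10:2}
Step 1: smallest deg-1 vertex = 2, p_1 = 1. Add edge {1,2}. Now deg[2]=0, deg[1]=3.
Step 2: smallest deg-1 vertex = 3, p_2 = 1. Add edge {1,3}. Now deg[3]=0, deg[1]=2.
Step 3: smallest deg-1 vertex = 5, p_3 = 10. Add edge {5,10}. Now deg[5]=0, deg[10]=1.
Step 4: smallest deg-1 vertex = 7, p_4 = 8. Add edge {7,8}. Now deg[7]=0, deg[8]=1.
Step 5: smallest deg-1 vertex = 8, p_5 = 4. Add edge {4,8}. Now deg[8]=0, deg[4]=2.
Step 6: smallest deg-1 vertex = 9, p_6 = 1. Add edge {1,9}. Now deg[9]=0, deg[1]=1.
Step 7: smallest deg-1 vertex = 1, p_7 = 6. Add edge {1,6}. Now deg[1]=0, deg[6]=1.
Step 8: smallest deg-1 vertex = 6, p_8 = 4. Add edge {4,6}. Now deg[6]=0, deg[4]=1.
Final: two remaining deg-1 vertices are 4, 10. Add edge {4,10}.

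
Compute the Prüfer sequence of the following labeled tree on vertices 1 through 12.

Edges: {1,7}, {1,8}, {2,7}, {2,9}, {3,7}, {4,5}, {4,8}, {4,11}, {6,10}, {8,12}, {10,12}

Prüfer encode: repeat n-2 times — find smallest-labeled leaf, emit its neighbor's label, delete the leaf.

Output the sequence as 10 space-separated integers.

Step 1: leaves = {3,5,6,9,11}. Remove smallest leaf 3, emit neighbor 7.
Step 2: leaves = {5,6,9,11}. Remove smallest leaf 5, emit neighbor 4.
Step 3: leaves = {6,9,11}. Remove smallest leaf 6, emit neighbor 10.
Step 4: leaves = {9,10,11}. Remove smallest leaf 9, emit neighbor 2.
Step 5: leaves = {2,10,11}. Remove smallest leaf 2, emit neighbor 7.
Step 6: leaves = {7,10,11}. Remove smallest leaf 7, emit neighbor 1.
Step 7: leaves = {1,10,11}. Remove smallest leaf 1, emit neighbor 8.
Step 8: leaves = {10,11}. Remove smallest leaf 10, emit neighbor 12.
Step 9: leaves = {11,12}. Remove smallest leaf 11, emit neighbor 4.
Step 10: leaves = {4,12}. Remove smallest leaf 4, emit neighbor 8.
Done: 2 vertices remain (8, 12). Sequence = [7 4 10 2 7 1 8 12 4 8]

Answer: 7 4 10 2 7 1 8 12 4 8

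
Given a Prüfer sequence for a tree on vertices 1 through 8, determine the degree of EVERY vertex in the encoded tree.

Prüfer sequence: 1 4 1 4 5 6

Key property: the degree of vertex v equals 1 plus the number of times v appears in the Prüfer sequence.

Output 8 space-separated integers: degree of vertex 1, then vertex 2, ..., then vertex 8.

Answer: 3 1 1 3 2 2 1 1

Derivation:
p_1 = 1: count[1] becomes 1
p_2 = 4: count[4] becomes 1
p_3 = 1: count[1] becomes 2
p_4 = 4: count[4] becomes 2
p_5 = 5: count[5] becomes 1
p_6 = 6: count[6] becomes 1
Degrees (1 + count): deg[1]=1+2=3, deg[2]=1+0=1, deg[3]=1+0=1, deg[4]=1+2=3, deg[5]=1+1=2, deg[6]=1+1=2, deg[7]=1+0=1, deg[8]=1+0=1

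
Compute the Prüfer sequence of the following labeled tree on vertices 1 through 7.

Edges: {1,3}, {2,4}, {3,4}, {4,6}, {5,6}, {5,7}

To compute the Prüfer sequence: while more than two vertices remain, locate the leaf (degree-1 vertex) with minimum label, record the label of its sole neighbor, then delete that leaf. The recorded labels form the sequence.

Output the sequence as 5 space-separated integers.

Answer: 3 4 4 6 5

Derivation:
Step 1: leaves = {1,2,7}. Remove smallest leaf 1, emit neighbor 3.
Step 2: leaves = {2,3,7}. Remove smallest leaf 2, emit neighbor 4.
Step 3: leaves = {3,7}. Remove smallest leaf 3, emit neighbor 4.
Step 4: leaves = {4,7}. Remove smallest leaf 4, emit neighbor 6.
Step 5: leaves = {6,7}. Remove smallest leaf 6, emit neighbor 5.
Done: 2 vertices remain (5, 7). Sequence = [3 4 4 6 5]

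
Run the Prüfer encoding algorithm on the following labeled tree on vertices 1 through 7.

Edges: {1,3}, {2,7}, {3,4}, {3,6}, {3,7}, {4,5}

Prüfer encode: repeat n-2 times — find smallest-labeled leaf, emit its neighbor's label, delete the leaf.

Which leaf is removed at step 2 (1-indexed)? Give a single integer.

Answer: 2

Derivation:
Step 1: current leaves = {1,2,5,6}. Remove leaf 1 (neighbor: 3).
Step 2: current leaves = {2,5,6}. Remove leaf 2 (neighbor: 7).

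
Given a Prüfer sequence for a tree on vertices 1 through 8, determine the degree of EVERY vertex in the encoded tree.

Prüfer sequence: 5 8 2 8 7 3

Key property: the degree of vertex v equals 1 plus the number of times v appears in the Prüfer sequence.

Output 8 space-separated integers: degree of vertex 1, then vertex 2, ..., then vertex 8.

Answer: 1 2 2 1 2 1 2 3

Derivation:
p_1 = 5: count[5] becomes 1
p_2 = 8: count[8] becomes 1
p_3 = 2: count[2] becomes 1
p_4 = 8: count[8] becomes 2
p_5 = 7: count[7] becomes 1
p_6 = 3: count[3] becomes 1
Degrees (1 + count): deg[1]=1+0=1, deg[2]=1+1=2, deg[3]=1+1=2, deg[4]=1+0=1, deg[5]=1+1=2, deg[6]=1+0=1, deg[7]=1+1=2, deg[8]=1+2=3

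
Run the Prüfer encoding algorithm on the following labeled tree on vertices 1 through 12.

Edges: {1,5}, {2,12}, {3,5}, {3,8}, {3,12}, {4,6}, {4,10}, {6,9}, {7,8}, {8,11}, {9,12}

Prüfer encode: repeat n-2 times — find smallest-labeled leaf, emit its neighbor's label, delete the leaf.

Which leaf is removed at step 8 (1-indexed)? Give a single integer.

Step 1: current leaves = {1,2,7,10,11}. Remove leaf 1 (neighbor: 5).
Step 2: current leaves = {2,5,7,10,11}. Remove leaf 2 (neighbor: 12).
Step 3: current leaves = {5,7,10,11}. Remove leaf 5 (neighbor: 3).
Step 4: current leaves = {7,10,11}. Remove leaf 7 (neighbor: 8).
Step 5: current leaves = {10,11}. Remove leaf 10 (neighbor: 4).
Step 6: current leaves = {4,11}. Remove leaf 4 (neighbor: 6).
Step 7: current leaves = {6,11}. Remove leaf 6 (neighbor: 9).
Step 8: current leaves = {9,11}. Remove leaf 9 (neighbor: 12).

Answer: 9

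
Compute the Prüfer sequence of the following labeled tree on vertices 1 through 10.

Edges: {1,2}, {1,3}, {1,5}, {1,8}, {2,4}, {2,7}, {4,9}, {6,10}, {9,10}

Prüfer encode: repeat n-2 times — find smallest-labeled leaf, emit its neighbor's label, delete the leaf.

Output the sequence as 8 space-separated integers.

Answer: 1 1 10 2 1 2 4 9

Derivation:
Step 1: leaves = {3,5,6,7,8}. Remove smallest leaf 3, emit neighbor 1.
Step 2: leaves = {5,6,7,8}. Remove smallest leaf 5, emit neighbor 1.
Step 3: leaves = {6,7,8}. Remove smallest leaf 6, emit neighbor 10.
Step 4: leaves = {7,8,10}. Remove smallest leaf 7, emit neighbor 2.
Step 5: leaves = {8,10}. Remove smallest leaf 8, emit neighbor 1.
Step 6: leaves = {1,10}. Remove smallest leaf 1, emit neighbor 2.
Step 7: leaves = {2,10}. Remove smallest leaf 2, emit neighbor 4.
Step 8: leaves = {4,10}. Remove smallest leaf 4, emit neighbor 9.
Done: 2 vertices remain (9, 10). Sequence = [1 1 10 2 1 2 4 9]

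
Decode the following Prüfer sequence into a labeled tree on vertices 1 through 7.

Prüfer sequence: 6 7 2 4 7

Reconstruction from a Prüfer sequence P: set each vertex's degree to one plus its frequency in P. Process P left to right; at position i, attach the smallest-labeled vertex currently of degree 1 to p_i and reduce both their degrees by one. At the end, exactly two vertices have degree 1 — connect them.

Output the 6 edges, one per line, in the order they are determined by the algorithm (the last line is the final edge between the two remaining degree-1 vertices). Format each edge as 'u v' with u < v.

Initial degrees: {1:1, 2:2, 3:1, 4:2, 5:1, 6:2, 7:3}
Step 1: smallest deg-1 vertex = 1, p_1 = 6. Add edge {1,6}. Now deg[1]=0, deg[6]=1.
Step 2: smallest deg-1 vertex = 3, p_2 = 7. Add edge {3,7}. Now deg[3]=0, deg[7]=2.
Step 3: smallest deg-1 vertex = 5, p_3 = 2. Add edge {2,5}. Now deg[5]=0, deg[2]=1.
Step 4: smallest deg-1 vertex = 2, p_4 = 4. Add edge {2,4}. Now deg[2]=0, deg[4]=1.
Step 5: smallest deg-1 vertex = 4, p_5 = 7. Add edge {4,7}. Now deg[4]=0, deg[7]=1.
Final: two remaining deg-1 vertices are 6, 7. Add edge {6,7}.

Answer: 1 6
3 7
2 5
2 4
4 7
6 7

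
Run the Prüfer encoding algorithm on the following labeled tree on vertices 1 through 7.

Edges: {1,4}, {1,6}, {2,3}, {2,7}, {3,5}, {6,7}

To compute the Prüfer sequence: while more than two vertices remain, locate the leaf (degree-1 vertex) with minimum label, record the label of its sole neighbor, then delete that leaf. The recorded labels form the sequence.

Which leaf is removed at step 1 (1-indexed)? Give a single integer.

Step 1: current leaves = {4,5}. Remove leaf 4 (neighbor: 1).

Answer: 4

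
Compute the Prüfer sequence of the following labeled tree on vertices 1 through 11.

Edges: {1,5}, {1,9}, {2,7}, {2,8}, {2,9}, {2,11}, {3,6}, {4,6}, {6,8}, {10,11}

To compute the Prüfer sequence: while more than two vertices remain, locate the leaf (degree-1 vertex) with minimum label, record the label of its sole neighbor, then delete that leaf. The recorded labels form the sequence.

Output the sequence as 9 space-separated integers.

Answer: 6 6 1 9 8 2 2 2 11

Derivation:
Step 1: leaves = {3,4,5,7,10}. Remove smallest leaf 3, emit neighbor 6.
Step 2: leaves = {4,5,7,10}. Remove smallest leaf 4, emit neighbor 6.
Step 3: leaves = {5,6,7,10}. Remove smallest leaf 5, emit neighbor 1.
Step 4: leaves = {1,6,7,10}. Remove smallest leaf 1, emit neighbor 9.
Step 5: leaves = {6,7,9,10}. Remove smallest leaf 6, emit neighbor 8.
Step 6: leaves = {7,8,9,10}. Remove smallest leaf 7, emit neighbor 2.
Step 7: leaves = {8,9,10}. Remove smallest leaf 8, emit neighbor 2.
Step 8: leaves = {9,10}. Remove smallest leaf 9, emit neighbor 2.
Step 9: leaves = {2,10}. Remove smallest leaf 2, emit neighbor 11.
Done: 2 vertices remain (10, 11). Sequence = [6 6 1 9 8 2 2 2 11]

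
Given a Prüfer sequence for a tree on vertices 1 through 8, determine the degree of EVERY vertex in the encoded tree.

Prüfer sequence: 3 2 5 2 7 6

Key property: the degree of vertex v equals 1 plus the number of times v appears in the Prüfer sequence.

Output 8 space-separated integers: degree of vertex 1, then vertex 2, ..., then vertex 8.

Answer: 1 3 2 1 2 2 2 1

Derivation:
p_1 = 3: count[3] becomes 1
p_2 = 2: count[2] becomes 1
p_3 = 5: count[5] becomes 1
p_4 = 2: count[2] becomes 2
p_5 = 7: count[7] becomes 1
p_6 = 6: count[6] becomes 1
Degrees (1 + count): deg[1]=1+0=1, deg[2]=1+2=3, deg[3]=1+1=2, deg[4]=1+0=1, deg[5]=1+1=2, deg[6]=1+1=2, deg[7]=1+1=2, deg[8]=1+0=1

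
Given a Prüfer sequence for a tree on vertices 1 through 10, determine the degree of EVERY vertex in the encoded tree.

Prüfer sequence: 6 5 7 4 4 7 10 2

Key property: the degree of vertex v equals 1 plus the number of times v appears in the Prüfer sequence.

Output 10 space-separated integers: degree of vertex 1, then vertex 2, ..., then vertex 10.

Answer: 1 2 1 3 2 2 3 1 1 2

Derivation:
p_1 = 6: count[6] becomes 1
p_2 = 5: count[5] becomes 1
p_3 = 7: count[7] becomes 1
p_4 = 4: count[4] becomes 1
p_5 = 4: count[4] becomes 2
p_6 = 7: count[7] becomes 2
p_7 = 10: count[10] becomes 1
p_8 = 2: count[2] becomes 1
Degrees (1 + count): deg[1]=1+0=1, deg[2]=1+1=2, deg[3]=1+0=1, deg[4]=1+2=3, deg[5]=1+1=2, deg[6]=1+1=2, deg[7]=1+2=3, deg[8]=1+0=1, deg[9]=1+0=1, deg[10]=1+1=2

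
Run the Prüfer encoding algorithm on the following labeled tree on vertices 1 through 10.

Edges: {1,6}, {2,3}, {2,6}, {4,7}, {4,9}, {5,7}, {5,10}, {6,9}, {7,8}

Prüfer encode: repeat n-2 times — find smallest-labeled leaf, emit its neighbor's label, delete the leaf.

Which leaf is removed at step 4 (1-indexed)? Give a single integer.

Answer: 6

Derivation:
Step 1: current leaves = {1,3,8,10}. Remove leaf 1 (neighbor: 6).
Step 2: current leaves = {3,8,10}. Remove leaf 3 (neighbor: 2).
Step 3: current leaves = {2,8,10}. Remove leaf 2 (neighbor: 6).
Step 4: current leaves = {6,8,10}. Remove leaf 6 (neighbor: 9).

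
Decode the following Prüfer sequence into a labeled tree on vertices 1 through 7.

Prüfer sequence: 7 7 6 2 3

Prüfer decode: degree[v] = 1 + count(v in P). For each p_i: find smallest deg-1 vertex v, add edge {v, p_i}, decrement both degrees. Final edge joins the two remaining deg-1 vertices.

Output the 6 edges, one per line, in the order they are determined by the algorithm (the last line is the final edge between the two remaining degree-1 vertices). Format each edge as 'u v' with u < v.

Initial degrees: {1:1, 2:2, 3:2, 4:1, 5:1, 6:2, 7:3}
Step 1: smallest deg-1 vertex = 1, p_1 = 7. Add edge {1,7}. Now deg[1]=0, deg[7]=2.
Step 2: smallest deg-1 vertex = 4, p_2 = 7. Add edge {4,7}. Now deg[4]=0, deg[7]=1.
Step 3: smallest deg-1 vertex = 5, p_3 = 6. Add edge {5,6}. Now deg[5]=0, deg[6]=1.
Step 4: smallest deg-1 vertex = 6, p_4 = 2. Add edge {2,6}. Now deg[6]=0, deg[2]=1.
Step 5: smallest deg-1 vertex = 2, p_5 = 3. Add edge {2,3}. Now deg[2]=0, deg[3]=1.
Final: two remaining deg-1 vertices are 3, 7. Add edge {3,7}.

Answer: 1 7
4 7
5 6
2 6
2 3
3 7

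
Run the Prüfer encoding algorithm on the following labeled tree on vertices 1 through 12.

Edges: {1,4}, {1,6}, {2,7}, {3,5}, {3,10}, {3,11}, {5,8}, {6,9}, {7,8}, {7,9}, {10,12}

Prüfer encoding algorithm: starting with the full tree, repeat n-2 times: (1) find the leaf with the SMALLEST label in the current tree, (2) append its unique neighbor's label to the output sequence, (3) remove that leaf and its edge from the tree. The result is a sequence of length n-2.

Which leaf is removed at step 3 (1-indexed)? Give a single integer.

Answer: 1

Derivation:
Step 1: current leaves = {2,4,11,12}. Remove leaf 2 (neighbor: 7).
Step 2: current leaves = {4,11,12}. Remove leaf 4 (neighbor: 1).
Step 3: current leaves = {1,11,12}. Remove leaf 1 (neighbor: 6).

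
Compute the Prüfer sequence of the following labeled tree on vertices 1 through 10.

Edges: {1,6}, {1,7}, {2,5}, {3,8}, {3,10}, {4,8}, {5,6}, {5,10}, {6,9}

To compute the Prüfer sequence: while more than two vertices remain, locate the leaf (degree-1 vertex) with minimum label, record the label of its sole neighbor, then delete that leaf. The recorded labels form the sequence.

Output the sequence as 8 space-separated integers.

Step 1: leaves = {2,4,7,9}. Remove smallest leaf 2, emit neighbor 5.
Step 2: leaves = {4,7,9}. Remove smallest leaf 4, emit neighbor 8.
Step 3: leaves = {7,8,9}. Remove smallest leaf 7, emit neighbor 1.
Step 4: leaves = {1,8,9}. Remove smallest leaf 1, emit neighbor 6.
Step 5: leaves = {8,9}. Remove smallest leaf 8, emit neighbor 3.
Step 6: leaves = {3,9}. Remove smallest leaf 3, emit neighbor 10.
Step 7: leaves = {9,10}. Remove smallest leaf 9, emit neighbor 6.
Step 8: leaves = {6,10}. Remove smallest leaf 6, emit neighbor 5.
Done: 2 vertices remain (5, 10). Sequence = [5 8 1 6 3 10 6 5]

Answer: 5 8 1 6 3 10 6 5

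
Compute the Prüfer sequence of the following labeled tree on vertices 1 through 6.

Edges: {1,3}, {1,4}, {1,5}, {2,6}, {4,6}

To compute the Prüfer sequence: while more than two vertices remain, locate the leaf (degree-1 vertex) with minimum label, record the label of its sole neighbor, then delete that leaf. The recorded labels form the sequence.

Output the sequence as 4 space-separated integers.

Step 1: leaves = {2,3,5}. Remove smallest leaf 2, emit neighbor 6.
Step 2: leaves = {3,5,6}. Remove smallest leaf 3, emit neighbor 1.
Step 3: leaves = {5,6}. Remove smallest leaf 5, emit neighbor 1.
Step 4: leaves = {1,6}. Remove smallest leaf 1, emit neighbor 4.
Done: 2 vertices remain (4, 6). Sequence = [6 1 1 4]

Answer: 6 1 1 4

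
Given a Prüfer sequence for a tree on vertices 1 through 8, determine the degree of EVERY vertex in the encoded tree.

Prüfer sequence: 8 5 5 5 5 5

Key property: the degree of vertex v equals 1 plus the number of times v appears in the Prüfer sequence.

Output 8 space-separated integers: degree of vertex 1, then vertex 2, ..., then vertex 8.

p_1 = 8: count[8] becomes 1
p_2 = 5: count[5] becomes 1
p_3 = 5: count[5] becomes 2
p_4 = 5: count[5] becomes 3
p_5 = 5: count[5] becomes 4
p_6 = 5: count[5] becomes 5
Degrees (1 + count): deg[1]=1+0=1, deg[2]=1+0=1, deg[3]=1+0=1, deg[4]=1+0=1, deg[5]=1+5=6, deg[6]=1+0=1, deg[7]=1+0=1, deg[8]=1+1=2

Answer: 1 1 1 1 6 1 1 2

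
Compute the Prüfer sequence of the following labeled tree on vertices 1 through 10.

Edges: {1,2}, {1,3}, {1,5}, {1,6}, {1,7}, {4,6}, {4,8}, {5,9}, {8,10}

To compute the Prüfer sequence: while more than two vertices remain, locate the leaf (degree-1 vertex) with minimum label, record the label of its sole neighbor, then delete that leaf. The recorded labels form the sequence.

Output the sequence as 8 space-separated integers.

Step 1: leaves = {2,3,7,9,10}. Remove smallest leaf 2, emit neighbor 1.
Step 2: leaves = {3,7,9,10}. Remove smallest leaf 3, emit neighbor 1.
Step 3: leaves = {7,9,10}. Remove smallest leaf 7, emit neighbor 1.
Step 4: leaves = {9,10}. Remove smallest leaf 9, emit neighbor 5.
Step 5: leaves = {5,10}. Remove smallest leaf 5, emit neighbor 1.
Step 6: leaves = {1,10}. Remove smallest leaf 1, emit neighbor 6.
Step 7: leaves = {6,10}. Remove smallest leaf 6, emit neighbor 4.
Step 8: leaves = {4,10}. Remove smallest leaf 4, emit neighbor 8.
Done: 2 vertices remain (8, 10). Sequence = [1 1 1 5 1 6 4 8]

Answer: 1 1 1 5 1 6 4 8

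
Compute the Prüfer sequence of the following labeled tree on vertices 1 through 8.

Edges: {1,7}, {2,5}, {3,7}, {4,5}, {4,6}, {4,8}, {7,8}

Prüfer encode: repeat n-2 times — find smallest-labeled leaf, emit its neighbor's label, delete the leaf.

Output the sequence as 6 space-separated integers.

Answer: 7 5 7 4 4 8

Derivation:
Step 1: leaves = {1,2,3,6}. Remove smallest leaf 1, emit neighbor 7.
Step 2: leaves = {2,3,6}. Remove smallest leaf 2, emit neighbor 5.
Step 3: leaves = {3,5,6}. Remove smallest leaf 3, emit neighbor 7.
Step 4: leaves = {5,6,7}. Remove smallest leaf 5, emit neighbor 4.
Step 5: leaves = {6,7}. Remove smallest leaf 6, emit neighbor 4.
Step 6: leaves = {4,7}. Remove smallest leaf 4, emit neighbor 8.
Done: 2 vertices remain (7, 8). Sequence = [7 5 7 4 4 8]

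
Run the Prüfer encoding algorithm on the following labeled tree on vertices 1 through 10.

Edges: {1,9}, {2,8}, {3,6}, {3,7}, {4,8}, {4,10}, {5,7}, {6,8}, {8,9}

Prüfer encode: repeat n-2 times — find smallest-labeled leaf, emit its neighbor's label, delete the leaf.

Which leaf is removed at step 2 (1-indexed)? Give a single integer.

Answer: 2

Derivation:
Step 1: current leaves = {1,2,5,10}. Remove leaf 1 (neighbor: 9).
Step 2: current leaves = {2,5,9,10}. Remove leaf 2 (neighbor: 8).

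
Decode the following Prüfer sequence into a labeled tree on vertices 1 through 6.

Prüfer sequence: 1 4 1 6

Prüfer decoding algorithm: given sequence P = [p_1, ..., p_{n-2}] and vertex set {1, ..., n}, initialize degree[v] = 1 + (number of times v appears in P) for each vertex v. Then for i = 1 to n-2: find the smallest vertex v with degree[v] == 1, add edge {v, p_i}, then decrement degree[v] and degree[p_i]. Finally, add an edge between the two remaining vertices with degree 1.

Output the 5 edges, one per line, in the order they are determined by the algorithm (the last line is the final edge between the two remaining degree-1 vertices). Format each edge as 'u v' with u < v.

Initial degrees: {1:3, 2:1, 3:1, 4:2, 5:1, 6:2}
Step 1: smallest deg-1 vertex = 2, p_1 = 1. Add edge {1,2}. Now deg[2]=0, deg[1]=2.
Step 2: smallest deg-1 vertex = 3, p_2 = 4. Add edge {3,4}. Now deg[3]=0, deg[4]=1.
Step 3: smallest deg-1 vertex = 4, p_3 = 1. Add edge {1,4}. Now deg[4]=0, deg[1]=1.
Step 4: smallest deg-1 vertex = 1, p_4 = 6. Add edge {1,6}. Now deg[1]=0, deg[6]=1.
Final: two remaining deg-1 vertices are 5, 6. Add edge {5,6}.

Answer: 1 2
3 4
1 4
1 6
5 6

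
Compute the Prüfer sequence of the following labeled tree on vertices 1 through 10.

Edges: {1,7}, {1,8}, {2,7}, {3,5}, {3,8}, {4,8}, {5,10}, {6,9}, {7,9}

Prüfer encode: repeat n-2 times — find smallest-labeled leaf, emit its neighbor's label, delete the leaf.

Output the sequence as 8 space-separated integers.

Answer: 7 8 9 7 1 8 3 5

Derivation:
Step 1: leaves = {2,4,6,10}. Remove smallest leaf 2, emit neighbor 7.
Step 2: leaves = {4,6,10}. Remove smallest leaf 4, emit neighbor 8.
Step 3: leaves = {6,10}. Remove smallest leaf 6, emit neighbor 9.
Step 4: leaves = {9,10}. Remove smallest leaf 9, emit neighbor 7.
Step 5: leaves = {7,10}. Remove smallest leaf 7, emit neighbor 1.
Step 6: leaves = {1,10}. Remove smallest leaf 1, emit neighbor 8.
Step 7: leaves = {8,10}. Remove smallest leaf 8, emit neighbor 3.
Step 8: leaves = {3,10}. Remove smallest leaf 3, emit neighbor 5.
Done: 2 vertices remain (5, 10). Sequence = [7 8 9 7 1 8 3 5]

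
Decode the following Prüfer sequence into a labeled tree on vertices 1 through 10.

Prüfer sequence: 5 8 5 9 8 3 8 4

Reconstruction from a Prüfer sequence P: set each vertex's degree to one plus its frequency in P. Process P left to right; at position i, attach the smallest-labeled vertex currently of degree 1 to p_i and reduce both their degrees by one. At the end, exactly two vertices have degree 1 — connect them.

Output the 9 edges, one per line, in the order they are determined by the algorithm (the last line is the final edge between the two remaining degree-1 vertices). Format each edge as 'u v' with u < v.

Answer: 1 5
2 8
5 6
5 9
7 8
3 9
3 8
4 8
4 10

Derivation:
Initial degrees: {1:1, 2:1, 3:2, 4:2, 5:3, 6:1, 7:1, 8:4, 9:2, 10:1}
Step 1: smallest deg-1 vertex = 1, p_1 = 5. Add edge {1,5}. Now deg[1]=0, deg[5]=2.
Step 2: smallest deg-1 vertex = 2, p_2 = 8. Add edge {2,8}. Now deg[2]=0, deg[8]=3.
Step 3: smallest deg-1 vertex = 6, p_3 = 5. Add edge {5,6}. Now deg[6]=0, deg[5]=1.
Step 4: smallest deg-1 vertex = 5, p_4 = 9. Add edge {5,9}. Now deg[5]=0, deg[9]=1.
Step 5: smallest deg-1 vertex = 7, p_5 = 8. Add edge {7,8}. Now deg[7]=0, deg[8]=2.
Step 6: smallest deg-1 vertex = 9, p_6 = 3. Add edge {3,9}. Now deg[9]=0, deg[3]=1.
Step 7: smallest deg-1 vertex = 3, p_7 = 8. Add edge {3,8}. Now deg[3]=0, deg[8]=1.
Step 8: smallest deg-1 vertex = 8, p_8 = 4. Add edge {4,8}. Now deg[8]=0, deg[4]=1.
Final: two remaining deg-1 vertices are 4, 10. Add edge {4,10}.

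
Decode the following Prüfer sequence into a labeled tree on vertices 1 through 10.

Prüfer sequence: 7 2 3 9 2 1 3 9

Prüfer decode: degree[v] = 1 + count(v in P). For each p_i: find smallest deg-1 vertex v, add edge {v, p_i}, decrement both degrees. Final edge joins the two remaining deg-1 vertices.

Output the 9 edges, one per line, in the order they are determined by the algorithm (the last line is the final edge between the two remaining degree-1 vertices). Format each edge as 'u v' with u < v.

Initial degrees: {1:2, 2:3, 3:3, 4:1, 5:1, 6:1, 7:2, 8:1, 9:3, 10:1}
Step 1: smallest deg-1 vertex = 4, p_1 = 7. Add edge {4,7}. Now deg[4]=0, deg[7]=1.
Step 2: smallest deg-1 vertex = 5, p_2 = 2. Add edge {2,5}. Now deg[5]=0, deg[2]=2.
Step 3: smallest deg-1 vertex = 6, p_3 = 3. Add edge {3,6}. Now deg[6]=0, deg[3]=2.
Step 4: smallest deg-1 vertex = 7, p_4 = 9. Add edge {7,9}. Now deg[7]=0, deg[9]=2.
Step 5: smallest deg-1 vertex = 8, p_5 = 2. Add edge {2,8}. Now deg[8]=0, deg[2]=1.
Step 6: smallest deg-1 vertex = 2, p_6 = 1. Add edge {1,2}. Now deg[2]=0, deg[1]=1.
Step 7: smallest deg-1 vertex = 1, p_7 = 3. Add edge {1,3}. Now deg[1]=0, deg[3]=1.
Step 8: smallest deg-1 vertex = 3, p_8 = 9. Add edge {3,9}. Now deg[3]=0, deg[9]=1.
Final: two remaining deg-1 vertices are 9, 10. Add edge {9,10}.

Answer: 4 7
2 5
3 6
7 9
2 8
1 2
1 3
3 9
9 10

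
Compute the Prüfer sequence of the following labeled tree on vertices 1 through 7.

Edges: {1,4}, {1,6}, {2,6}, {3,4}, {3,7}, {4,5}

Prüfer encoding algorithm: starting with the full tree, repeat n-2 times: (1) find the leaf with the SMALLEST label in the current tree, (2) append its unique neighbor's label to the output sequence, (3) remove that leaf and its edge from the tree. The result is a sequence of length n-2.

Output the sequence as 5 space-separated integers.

Answer: 6 4 1 4 3

Derivation:
Step 1: leaves = {2,5,7}. Remove smallest leaf 2, emit neighbor 6.
Step 2: leaves = {5,6,7}. Remove smallest leaf 5, emit neighbor 4.
Step 3: leaves = {6,7}. Remove smallest leaf 6, emit neighbor 1.
Step 4: leaves = {1,7}. Remove smallest leaf 1, emit neighbor 4.
Step 5: leaves = {4,7}. Remove smallest leaf 4, emit neighbor 3.
Done: 2 vertices remain (3, 7). Sequence = [6 4 1 4 3]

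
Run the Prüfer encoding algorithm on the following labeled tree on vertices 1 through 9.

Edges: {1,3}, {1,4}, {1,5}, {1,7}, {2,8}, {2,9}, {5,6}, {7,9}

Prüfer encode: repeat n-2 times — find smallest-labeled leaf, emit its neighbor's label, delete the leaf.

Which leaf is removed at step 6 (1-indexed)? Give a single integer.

Step 1: current leaves = {3,4,6,8}. Remove leaf 3 (neighbor: 1).
Step 2: current leaves = {4,6,8}. Remove leaf 4 (neighbor: 1).
Step 3: current leaves = {6,8}. Remove leaf 6 (neighbor: 5).
Step 4: current leaves = {5,8}. Remove leaf 5 (neighbor: 1).
Step 5: current leaves = {1,8}. Remove leaf 1 (neighbor: 7).
Step 6: current leaves = {7,8}. Remove leaf 7 (neighbor: 9).

Answer: 7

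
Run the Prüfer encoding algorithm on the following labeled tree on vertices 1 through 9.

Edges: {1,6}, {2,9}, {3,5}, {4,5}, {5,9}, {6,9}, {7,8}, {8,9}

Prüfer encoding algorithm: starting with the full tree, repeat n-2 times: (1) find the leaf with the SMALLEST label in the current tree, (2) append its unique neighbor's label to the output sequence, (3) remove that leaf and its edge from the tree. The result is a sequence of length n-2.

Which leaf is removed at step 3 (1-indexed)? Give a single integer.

Answer: 3

Derivation:
Step 1: current leaves = {1,2,3,4,7}. Remove leaf 1 (neighbor: 6).
Step 2: current leaves = {2,3,4,6,7}. Remove leaf 2 (neighbor: 9).
Step 3: current leaves = {3,4,6,7}. Remove leaf 3 (neighbor: 5).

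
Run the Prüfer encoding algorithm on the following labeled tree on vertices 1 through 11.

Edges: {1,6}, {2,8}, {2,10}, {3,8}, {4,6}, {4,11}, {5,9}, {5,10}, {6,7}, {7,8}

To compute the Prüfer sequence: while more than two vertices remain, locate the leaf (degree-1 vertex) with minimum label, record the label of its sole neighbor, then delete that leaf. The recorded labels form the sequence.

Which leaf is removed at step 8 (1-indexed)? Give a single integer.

Answer: 7

Derivation:
Step 1: current leaves = {1,3,9,11}. Remove leaf 1 (neighbor: 6).
Step 2: current leaves = {3,9,11}. Remove leaf 3 (neighbor: 8).
Step 3: current leaves = {9,11}. Remove leaf 9 (neighbor: 5).
Step 4: current leaves = {5,11}. Remove leaf 5 (neighbor: 10).
Step 5: current leaves = {10,11}. Remove leaf 10 (neighbor: 2).
Step 6: current leaves = {2,11}. Remove leaf 2 (neighbor: 8).
Step 7: current leaves = {8,11}. Remove leaf 8 (neighbor: 7).
Step 8: current leaves = {7,11}. Remove leaf 7 (neighbor: 6).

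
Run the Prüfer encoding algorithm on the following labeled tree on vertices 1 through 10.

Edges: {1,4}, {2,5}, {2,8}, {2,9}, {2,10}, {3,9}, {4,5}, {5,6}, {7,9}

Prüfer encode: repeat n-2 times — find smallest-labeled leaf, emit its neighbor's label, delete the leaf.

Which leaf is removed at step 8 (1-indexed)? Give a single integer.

Answer: 9

Derivation:
Step 1: current leaves = {1,3,6,7,8,10}. Remove leaf 1 (neighbor: 4).
Step 2: current leaves = {3,4,6,7,8,10}. Remove leaf 3 (neighbor: 9).
Step 3: current leaves = {4,6,7,8,10}. Remove leaf 4 (neighbor: 5).
Step 4: current leaves = {6,7,8,10}. Remove leaf 6 (neighbor: 5).
Step 5: current leaves = {5,7,8,10}. Remove leaf 5 (neighbor: 2).
Step 6: current leaves = {7,8,10}. Remove leaf 7 (neighbor: 9).
Step 7: current leaves = {8,9,10}. Remove leaf 8 (neighbor: 2).
Step 8: current leaves = {9,10}. Remove leaf 9 (neighbor: 2).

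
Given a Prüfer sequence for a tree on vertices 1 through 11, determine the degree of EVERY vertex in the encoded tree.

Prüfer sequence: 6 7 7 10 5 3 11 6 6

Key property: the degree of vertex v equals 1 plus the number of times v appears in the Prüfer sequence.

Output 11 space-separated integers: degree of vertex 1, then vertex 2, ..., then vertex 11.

p_1 = 6: count[6] becomes 1
p_2 = 7: count[7] becomes 1
p_3 = 7: count[7] becomes 2
p_4 = 10: count[10] becomes 1
p_5 = 5: count[5] becomes 1
p_6 = 3: count[3] becomes 1
p_7 = 11: count[11] becomes 1
p_8 = 6: count[6] becomes 2
p_9 = 6: count[6] becomes 3
Degrees (1 + count): deg[1]=1+0=1, deg[2]=1+0=1, deg[3]=1+1=2, deg[4]=1+0=1, deg[5]=1+1=2, deg[6]=1+3=4, deg[7]=1+2=3, deg[8]=1+0=1, deg[9]=1+0=1, deg[10]=1+1=2, deg[11]=1+1=2

Answer: 1 1 2 1 2 4 3 1 1 2 2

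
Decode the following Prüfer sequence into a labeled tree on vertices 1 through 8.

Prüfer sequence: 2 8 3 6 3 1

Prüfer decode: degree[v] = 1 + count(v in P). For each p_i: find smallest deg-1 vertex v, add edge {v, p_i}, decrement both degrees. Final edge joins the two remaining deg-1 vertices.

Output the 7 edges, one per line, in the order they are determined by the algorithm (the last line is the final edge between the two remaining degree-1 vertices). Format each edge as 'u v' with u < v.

Initial degrees: {1:2, 2:2, 3:3, 4:1, 5:1, 6:2, 7:1, 8:2}
Step 1: smallest deg-1 vertex = 4, p_1 = 2. Add edge {2,4}. Now deg[4]=0, deg[2]=1.
Step 2: smallest deg-1 vertex = 2, p_2 = 8. Add edge {2,8}. Now deg[2]=0, deg[8]=1.
Step 3: smallest deg-1 vertex = 5, p_3 = 3. Add edge {3,5}. Now deg[5]=0, deg[3]=2.
Step 4: smallest deg-1 vertex = 7, p_4 = 6. Add edge {6,7}. Now deg[7]=0, deg[6]=1.
Step 5: smallest deg-1 vertex = 6, p_5 = 3. Add edge {3,6}. Now deg[6]=0, deg[3]=1.
Step 6: smallest deg-1 vertex = 3, p_6 = 1. Add edge {1,3}. Now deg[3]=0, deg[1]=1.
Final: two remaining deg-1 vertices are 1, 8. Add edge {1,8}.

Answer: 2 4
2 8
3 5
6 7
3 6
1 3
1 8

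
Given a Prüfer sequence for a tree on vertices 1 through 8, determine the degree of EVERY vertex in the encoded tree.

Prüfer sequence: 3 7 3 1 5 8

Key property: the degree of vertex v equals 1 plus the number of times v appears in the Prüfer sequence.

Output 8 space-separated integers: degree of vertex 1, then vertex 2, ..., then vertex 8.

p_1 = 3: count[3] becomes 1
p_2 = 7: count[7] becomes 1
p_3 = 3: count[3] becomes 2
p_4 = 1: count[1] becomes 1
p_5 = 5: count[5] becomes 1
p_6 = 8: count[8] becomes 1
Degrees (1 + count): deg[1]=1+1=2, deg[2]=1+0=1, deg[3]=1+2=3, deg[4]=1+0=1, deg[5]=1+1=2, deg[6]=1+0=1, deg[7]=1+1=2, deg[8]=1+1=2

Answer: 2 1 3 1 2 1 2 2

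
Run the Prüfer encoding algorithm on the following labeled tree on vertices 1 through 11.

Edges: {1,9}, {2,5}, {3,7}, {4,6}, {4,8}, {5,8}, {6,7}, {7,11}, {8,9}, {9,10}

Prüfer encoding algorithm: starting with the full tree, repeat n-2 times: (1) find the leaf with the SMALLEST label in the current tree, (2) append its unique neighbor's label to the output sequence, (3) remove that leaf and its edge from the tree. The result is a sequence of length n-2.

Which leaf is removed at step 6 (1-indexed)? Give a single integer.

Answer: 9

Derivation:
Step 1: current leaves = {1,2,3,10,11}. Remove leaf 1 (neighbor: 9).
Step 2: current leaves = {2,3,10,11}. Remove leaf 2 (neighbor: 5).
Step 3: current leaves = {3,5,10,11}. Remove leaf 3 (neighbor: 7).
Step 4: current leaves = {5,10,11}. Remove leaf 5 (neighbor: 8).
Step 5: current leaves = {10,11}. Remove leaf 10 (neighbor: 9).
Step 6: current leaves = {9,11}. Remove leaf 9 (neighbor: 8).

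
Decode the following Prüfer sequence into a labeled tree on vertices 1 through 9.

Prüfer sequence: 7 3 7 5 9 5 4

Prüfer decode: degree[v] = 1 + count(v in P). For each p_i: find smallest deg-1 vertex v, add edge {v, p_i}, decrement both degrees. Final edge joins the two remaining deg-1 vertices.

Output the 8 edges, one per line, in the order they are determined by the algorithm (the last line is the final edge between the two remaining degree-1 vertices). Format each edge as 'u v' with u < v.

Answer: 1 7
2 3
3 7
5 6
7 9
5 8
4 5
4 9

Derivation:
Initial degrees: {1:1, 2:1, 3:2, 4:2, 5:3, 6:1, 7:3, 8:1, 9:2}
Step 1: smallest deg-1 vertex = 1, p_1 = 7. Add edge {1,7}. Now deg[1]=0, deg[7]=2.
Step 2: smallest deg-1 vertex = 2, p_2 = 3. Add edge {2,3}. Now deg[2]=0, deg[3]=1.
Step 3: smallest deg-1 vertex = 3, p_3 = 7. Add edge {3,7}. Now deg[3]=0, deg[7]=1.
Step 4: smallest deg-1 vertex = 6, p_4 = 5. Add edge {5,6}. Now deg[6]=0, deg[5]=2.
Step 5: smallest deg-1 vertex = 7, p_5 = 9. Add edge {7,9}. Now deg[7]=0, deg[9]=1.
Step 6: smallest deg-1 vertex = 8, p_6 = 5. Add edge {5,8}. Now deg[8]=0, deg[5]=1.
Step 7: smallest deg-1 vertex = 5, p_7 = 4. Add edge {4,5}. Now deg[5]=0, deg[4]=1.
Final: two remaining deg-1 vertices are 4, 9. Add edge {4,9}.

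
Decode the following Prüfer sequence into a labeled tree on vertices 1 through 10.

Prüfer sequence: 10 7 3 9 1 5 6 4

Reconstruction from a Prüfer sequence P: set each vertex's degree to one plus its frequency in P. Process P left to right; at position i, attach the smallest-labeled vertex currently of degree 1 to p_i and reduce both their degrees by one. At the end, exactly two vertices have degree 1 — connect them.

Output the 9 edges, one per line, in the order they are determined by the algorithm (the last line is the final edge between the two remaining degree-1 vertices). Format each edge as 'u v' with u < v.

Answer: 2 10
7 8
3 7
3 9
1 9
1 5
5 6
4 6
4 10

Derivation:
Initial degrees: {1:2, 2:1, 3:2, 4:2, 5:2, 6:2, 7:2, 8:1, 9:2, 10:2}
Step 1: smallest deg-1 vertex = 2, p_1 = 10. Add edge {2,10}. Now deg[2]=0, deg[10]=1.
Step 2: smallest deg-1 vertex = 8, p_2 = 7. Add edge {7,8}. Now deg[8]=0, deg[7]=1.
Step 3: smallest deg-1 vertex = 7, p_3 = 3. Add edge {3,7}. Now deg[7]=0, deg[3]=1.
Step 4: smallest deg-1 vertex = 3, p_4 = 9. Add edge {3,9}. Now deg[3]=0, deg[9]=1.
Step 5: smallest deg-1 vertex = 9, p_5 = 1. Add edge {1,9}. Now deg[9]=0, deg[1]=1.
Step 6: smallest deg-1 vertex = 1, p_6 = 5. Add edge {1,5}. Now deg[1]=0, deg[5]=1.
Step 7: smallest deg-1 vertex = 5, p_7 = 6. Add edge {5,6}. Now deg[5]=0, deg[6]=1.
Step 8: smallest deg-1 vertex = 6, p_8 = 4. Add edge {4,6}. Now deg[6]=0, deg[4]=1.
Final: two remaining deg-1 vertices are 4, 10. Add edge {4,10}.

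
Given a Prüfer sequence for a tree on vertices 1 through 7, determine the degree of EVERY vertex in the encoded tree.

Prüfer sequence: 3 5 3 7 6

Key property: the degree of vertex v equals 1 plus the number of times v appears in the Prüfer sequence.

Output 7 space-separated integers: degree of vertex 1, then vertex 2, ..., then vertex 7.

Answer: 1 1 3 1 2 2 2

Derivation:
p_1 = 3: count[3] becomes 1
p_2 = 5: count[5] becomes 1
p_3 = 3: count[3] becomes 2
p_4 = 7: count[7] becomes 1
p_5 = 6: count[6] becomes 1
Degrees (1 + count): deg[1]=1+0=1, deg[2]=1+0=1, deg[3]=1+2=3, deg[4]=1+0=1, deg[5]=1+1=2, deg[6]=1+1=2, deg[7]=1+1=2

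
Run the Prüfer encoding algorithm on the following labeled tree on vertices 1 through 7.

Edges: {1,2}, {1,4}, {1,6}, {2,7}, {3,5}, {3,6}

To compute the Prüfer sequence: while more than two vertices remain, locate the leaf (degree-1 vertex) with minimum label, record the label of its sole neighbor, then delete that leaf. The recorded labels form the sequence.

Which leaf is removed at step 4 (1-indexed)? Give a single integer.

Step 1: current leaves = {4,5,7}. Remove leaf 4 (neighbor: 1).
Step 2: current leaves = {5,7}. Remove leaf 5 (neighbor: 3).
Step 3: current leaves = {3,7}. Remove leaf 3 (neighbor: 6).
Step 4: current leaves = {6,7}. Remove leaf 6 (neighbor: 1).

Answer: 6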